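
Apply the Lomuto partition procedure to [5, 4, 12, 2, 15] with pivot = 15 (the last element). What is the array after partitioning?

Lomuto partition with pivot = 15:

Initial array: [5, 4, 12, 2, 15]

arr[0]=5 <= 15: swap with position 0, array becomes [5, 4, 12, 2, 15]
arr[1]=4 <= 15: swap with position 1, array becomes [5, 4, 12, 2, 15]
arr[2]=12 <= 15: swap with position 2, array becomes [5, 4, 12, 2, 15]
arr[3]=2 <= 15: swap with position 3, array becomes [5, 4, 12, 2, 15]

Place pivot at position 4: [5, 4, 12, 2, 15]
Pivot position: 4

After partitioning with pivot 15, the array becomes [5, 4, 12, 2, 15]. The pivot is placed at index 4. All elements to the left of the pivot are <= 15, and all elements to the right are > 15.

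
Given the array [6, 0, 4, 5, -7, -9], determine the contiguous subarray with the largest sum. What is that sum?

Using Kadane's algorithm on [6, 0, 4, 5, -7, -9]:

Scanning through the array:
Position 1 (value 0): max_ending_here = 6, max_so_far = 6
Position 2 (value 4): max_ending_here = 10, max_so_far = 10
Position 3 (value 5): max_ending_here = 15, max_so_far = 15
Position 4 (value -7): max_ending_here = 8, max_so_far = 15
Position 5 (value -9): max_ending_here = -1, max_so_far = 15

Maximum subarray: [6, 0, 4, 5]
Maximum sum: 15

The maximum subarray is [6, 0, 4, 5] with sum 15. This subarray runs from index 0 to index 3.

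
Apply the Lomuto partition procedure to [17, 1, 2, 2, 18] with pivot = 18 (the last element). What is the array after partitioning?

Lomuto partition with pivot = 18:

Initial array: [17, 1, 2, 2, 18]

arr[0]=17 <= 18: swap with position 0, array becomes [17, 1, 2, 2, 18]
arr[1]=1 <= 18: swap with position 1, array becomes [17, 1, 2, 2, 18]
arr[2]=2 <= 18: swap with position 2, array becomes [17, 1, 2, 2, 18]
arr[3]=2 <= 18: swap with position 3, array becomes [17, 1, 2, 2, 18]

Place pivot at position 4: [17, 1, 2, 2, 18]
Pivot position: 4

After partitioning with pivot 18, the array becomes [17, 1, 2, 2, 18]. The pivot is placed at index 4. All elements to the left of the pivot are <= 18, and all elements to the right are > 18.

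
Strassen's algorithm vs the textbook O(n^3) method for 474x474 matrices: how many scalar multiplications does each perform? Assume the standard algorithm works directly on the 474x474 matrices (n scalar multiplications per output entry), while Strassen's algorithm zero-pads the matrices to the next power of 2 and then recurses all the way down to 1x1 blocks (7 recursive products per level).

Matrix multiplication for 474x474 matrices:

Strassen's algorithm requires power-of-2 dimensions. Pad 474x474 to 512x512 (next power of 2).

Standard algorithm: 474^3 = 106496424 multiplications
Strassen's algorithm: 7^(log2(512)) = 7^9 = 40353607 multiplications
Savings: 106496424 - 40353607 = 66142817 multiplications

Standard: 106496424 multiplications (474^3). Strassen: 40353607 multiplications (7^9, after padding to 512x512). Strassen reduces 8 recursive multiplications to 7 at each level.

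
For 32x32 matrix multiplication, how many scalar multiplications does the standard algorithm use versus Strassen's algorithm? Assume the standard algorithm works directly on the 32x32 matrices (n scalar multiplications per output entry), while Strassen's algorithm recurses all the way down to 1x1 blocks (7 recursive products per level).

Matrix multiplication for 32x32 matrices:

Standard algorithm: 32^3 = 32768 multiplications
Strassen's algorithm: 7^(log2(32)) = 7^5 = 16807 multiplications
Savings: 32768 - 16807 = 15961 multiplications

Standard: 32768 multiplications (32^3). Strassen: 16807 multiplications (7^5). Strassen reduces 8 recursive multiplications to 7 at each level.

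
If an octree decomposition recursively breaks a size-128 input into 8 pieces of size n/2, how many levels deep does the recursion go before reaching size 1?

For divide and conquer with division factor 2:

Problem sizes at each level:
Level 0: 128
Level 1: 64
Level 2: 32
Level 3: 16
Level 4: 8
Level 5: 4
Level 6: 2
Level 7: 1

The root is level 0 and the size-1 base case is level 7 (the tree spans levels 0 through 7, i.e. 8 levels counting the root), so the depth is the number of divisions: log_2(128) = 7

The recursion tree depth is log_2(128) = 7. At each level, the problem size is divided by 2, so it takes 7 divisions to reduce to a base case of size 1. The algorithm makes 8 recursive calls at each level.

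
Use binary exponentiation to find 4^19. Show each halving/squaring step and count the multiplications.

Computing 4^19 by squaring (build up from 4^1; each line after the first costs one multiplication):

4^1 = 4
4^2 = (4^1)^2 = 4^2 = 16
4^4 = (4^2)^2 = 16^2 = 256
4^8 = (4^4)^2 = 256^2 = 65536
4^9 = 4 * 4^8 = 4 * 65536 = 262144
4^18 = (4^9)^2 = 262144^2 = 68719476736
4^19 = 4 * 4^18 = 4 * 68719476736 = 274877906944

Result: 274877906944
Multiplications needed: 6 (6 lines after 4^1)

4^19 = 274877906944. Using exponentiation by squaring, this requires 6 multiplications. The key idea: if the exponent is even, square the half-power; if odd, multiply by the base once.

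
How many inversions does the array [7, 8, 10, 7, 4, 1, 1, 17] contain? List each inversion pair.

Finding inversions in [7, 8, 10, 7, 4, 1, 1, 17]:

(0, 4): arr[0]=7 > arr[4]=4
(0, 5): arr[0]=7 > arr[5]=1
(0, 6): arr[0]=7 > arr[6]=1
(1, 3): arr[1]=8 > arr[3]=7
(1, 4): arr[1]=8 > arr[4]=4
(1, 5): arr[1]=8 > arr[5]=1
(1, 6): arr[1]=8 > arr[6]=1
(2, 3): arr[2]=10 > arr[3]=7
(2, 4): arr[2]=10 > arr[4]=4
(2, 5): arr[2]=10 > arr[5]=1
(2, 6): arr[2]=10 > arr[6]=1
(3, 4): arr[3]=7 > arr[4]=4
(3, 5): arr[3]=7 > arr[5]=1
(3, 6): arr[3]=7 > arr[6]=1
(4, 5): arr[4]=4 > arr[5]=1
(4, 6): arr[4]=4 > arr[6]=1

Total inversions: 16

The array has 16 inversion(s): (0,4), (0,5), (0,6), (1,3), (1,4), (1,5), (1,6), (2,3), (2,4), (2,5), (2,6), (3,4), (3,5), (3,6), (4,5), (4,6). Each pair (i,j) satisfies i < j and arr[i] > arr[j].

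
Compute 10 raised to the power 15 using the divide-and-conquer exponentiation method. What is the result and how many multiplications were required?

Computing 10^15 by squaring (build up from 10^1; each line after the first costs one multiplication):

10^1 = 10
10^2 = (10^1)^2 = 10^2 = 100
10^3 = 10 * 10^2 = 10 * 100 = 1000
10^6 = (10^3)^2 = 1000^2 = 1000000
10^7 = 10 * 10^6 = 10 * 1000000 = 10000000
10^14 = (10^7)^2 = 10000000^2 = 100000000000000
10^15 = 10 * 10^14 = 10 * 100000000000000 = 1000000000000000

Result: 1000000000000000
Multiplications needed: 6 (6 lines after 10^1)

10^15 = 1000000000000000. Using exponentiation by squaring, this requires 6 multiplications. The key idea: if the exponent is even, square the half-power; if odd, multiply by the base once.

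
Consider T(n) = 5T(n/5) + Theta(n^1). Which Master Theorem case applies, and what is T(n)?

Master Theorem for T(n) = 5T(n/5) + O(n^1):

a = 5, b = 5, c = 1
log_b(a) = log_5(5) = 1.0000

Case 2: c = 1 = log_5(5) = 1.0000
T(n) = O(n^1 log n) = O(n log n)

For T(n) = 5T(n/5) + O(n^1): log_5(5) = 1.0000. This is Case 2 of the Master Theorem (c = log_b(a), equal work at all levels), giving O(n log n).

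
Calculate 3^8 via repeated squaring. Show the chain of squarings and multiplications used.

Computing 3^8 by squaring (build up from 3^1; each line after the first costs one multiplication):

3^1 = 3
3^2 = (3^1)^2 = 3^2 = 9
3^4 = (3^2)^2 = 9^2 = 81
3^8 = (3^4)^2 = 81^2 = 6561

Result: 6561
Multiplications needed: 3 (3 lines after 3^1)

3^8 = 6561. Using exponentiation by squaring, this requires 3 multiplications. The key idea: if the exponent is even, square the half-power; if odd, multiply by the base once.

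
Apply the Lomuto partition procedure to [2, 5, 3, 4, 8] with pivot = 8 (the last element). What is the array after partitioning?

Lomuto partition with pivot = 8:

Initial array: [2, 5, 3, 4, 8]

arr[0]=2 <= 8: swap with position 0, array becomes [2, 5, 3, 4, 8]
arr[1]=5 <= 8: swap with position 1, array becomes [2, 5, 3, 4, 8]
arr[2]=3 <= 8: swap with position 2, array becomes [2, 5, 3, 4, 8]
arr[3]=4 <= 8: swap with position 3, array becomes [2, 5, 3, 4, 8]

Place pivot at position 4: [2, 5, 3, 4, 8]
Pivot position: 4

After partitioning with pivot 8, the array becomes [2, 5, 3, 4, 8]. The pivot is placed at index 4. All elements to the left of the pivot are <= 8, and all elements to the right are > 8.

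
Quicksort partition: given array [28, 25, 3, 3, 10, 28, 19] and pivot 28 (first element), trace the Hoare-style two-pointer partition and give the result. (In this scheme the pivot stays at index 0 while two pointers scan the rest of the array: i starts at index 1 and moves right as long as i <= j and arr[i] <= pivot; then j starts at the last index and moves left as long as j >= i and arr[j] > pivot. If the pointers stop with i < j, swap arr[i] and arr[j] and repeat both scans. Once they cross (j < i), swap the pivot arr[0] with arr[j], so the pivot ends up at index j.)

Hoare-style two-pointer partition with pivot = 28:

Initial array: [28, 25, 3, 3, 10, 28, 19]

Pointers start at i = 1, j = 6.
i ends at 7, j ends at 6: the pointers have crossed (j < i), so scanning stops.

Swap pivot arr[0] with arr[6] to place pivot at position 6: [19, 25, 3, 3, 10, 28, 28]
Pivot position: 6

After partitioning with pivot 28, the array becomes [19, 25, 3, 3, 10, 28, 28]. The pivot is placed at index 6. All elements to the left of the pivot are <= 28, and all elements to the right are > 28.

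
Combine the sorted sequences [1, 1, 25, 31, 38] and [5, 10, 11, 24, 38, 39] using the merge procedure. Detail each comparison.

Merging process:

Compare 1 vs 5: take 1 from left. Merged: [1]
Compare 1 vs 5: take 1 from left. Merged: [1, 1]
Compare 25 vs 5: take 5 from right. Merged: [1, 1, 5]
Compare 25 vs 10: take 10 from right. Merged: [1, 1, 5, 10]
Compare 25 vs 11: take 11 from right. Merged: [1, 1, 5, 10, 11]
Compare 25 vs 24: take 24 from right. Merged: [1, 1, 5, 10, 11, 24]
Compare 25 vs 38: take 25 from left. Merged: [1, 1, 5, 10, 11, 24, 25]
Compare 31 vs 38: take 31 from left. Merged: [1, 1, 5, 10, 11, 24, 25, 31]
Compare 38 vs 38: take 38 from left. Merged: [1, 1, 5, 10, 11, 24, 25, 31, 38]
Append remaining from right: [38, 39]. Merged: [1, 1, 5, 10, 11, 24, 25, 31, 38, 38, 39]

Final merged array: [1, 1, 5, 10, 11, 24, 25, 31, 38, 38, 39]
Total comparisons: 9

The merged array is [1, 1, 5, 10, 11, 24, 25, 31, 38, 38, 39], requiring 9 comparisons. The merge step runs in O(n) time where n is the total number of elements.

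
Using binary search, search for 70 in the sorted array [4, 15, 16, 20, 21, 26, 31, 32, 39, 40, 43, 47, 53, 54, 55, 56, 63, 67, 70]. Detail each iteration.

Binary search for 70 in [4, 15, 16, 20, 21, 26, 31, 32, 39, 40, 43, 47, 53, 54, 55, 56, 63, 67, 70]:

lo=0, hi=18, mid=9, arr[mid]=40 -> 40 < 70, search right half
lo=10, hi=18, mid=14, arr[mid]=55 -> 55 < 70, search right half
lo=15, hi=18, mid=16, arr[mid]=63 -> 63 < 70, search right half
lo=17, hi=18, mid=17, arr[mid]=67 -> 67 < 70, search right half
lo=18, hi=18, mid=18, arr[mid]=70 -> Found target at index 18!

Binary search finds 70 at index 18 after 5 comparisons. The search repeatedly halves the search space by comparing with the middle element.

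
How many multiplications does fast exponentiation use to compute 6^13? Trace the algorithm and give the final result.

Computing 6^13 by squaring (build up from 6^1; each line after the first costs one multiplication):

6^1 = 6
6^2 = (6^1)^2 = 6^2 = 36
6^3 = 6 * 6^2 = 6 * 36 = 216
6^6 = (6^3)^2 = 216^2 = 46656
6^12 = (6^6)^2 = 46656^2 = 2176782336
6^13 = 6 * 6^12 = 6 * 2176782336 = 13060694016

Result: 13060694016
Multiplications needed: 5 (5 lines after 6^1)

6^13 = 13060694016. Using exponentiation by squaring, this requires 5 multiplications. The key idea: if the exponent is even, square the half-power; if odd, multiply by the base once.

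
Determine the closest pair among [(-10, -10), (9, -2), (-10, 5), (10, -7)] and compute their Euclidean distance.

Computing all pairwise distances among 4 points:

d((-10, -10), (9, -2)) = 20.6155
d((-10, -10), (-10, 5)) = 15.0
d((-10, -10), (10, -7)) = 20.2237
d((9, -2), (-10, 5)) = 20.2485
d((9, -2), (10, -7)) = 5.099 <-- minimum
d((-10, 5), (10, -7)) = 23.3238

Closest pair: (9, -2) and (10, -7) with distance 5.099

The closest pair is (9, -2) and (10, -7) with Euclidean distance 5.099. For 4 points, brute-force pairwise comparison is shown above. For large n, the divide-and-conquer algorithm (sort by x, recurse on halves, check the dividing strip) achieves O(n log n).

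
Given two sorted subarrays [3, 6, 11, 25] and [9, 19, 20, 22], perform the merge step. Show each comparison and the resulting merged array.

Merging process:

Compare 3 vs 9: take 3 from left. Merged: [3]
Compare 6 vs 9: take 6 from left. Merged: [3, 6]
Compare 11 vs 9: take 9 from right. Merged: [3, 6, 9]
Compare 11 vs 19: take 11 from left. Merged: [3, 6, 9, 11]
Compare 25 vs 19: take 19 from right. Merged: [3, 6, 9, 11, 19]
Compare 25 vs 20: take 20 from right. Merged: [3, 6, 9, 11, 19, 20]
Compare 25 vs 22: take 22 from right. Merged: [3, 6, 9, 11, 19, 20, 22]
Append remaining from left: [25]. Merged: [3, 6, 9, 11, 19, 20, 22, 25]

Final merged array: [3, 6, 9, 11, 19, 20, 22, 25]
Total comparisons: 7

The merged array is [3, 6, 9, 11, 19, 20, 22, 25], requiring 7 comparisons. The merge step runs in O(n) time where n is the total number of elements.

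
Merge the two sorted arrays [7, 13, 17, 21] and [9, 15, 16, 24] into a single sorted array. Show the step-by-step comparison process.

Merging process:

Compare 7 vs 9: take 7 from left. Merged: [7]
Compare 13 vs 9: take 9 from right. Merged: [7, 9]
Compare 13 vs 15: take 13 from left. Merged: [7, 9, 13]
Compare 17 vs 15: take 15 from right. Merged: [7, 9, 13, 15]
Compare 17 vs 16: take 16 from right. Merged: [7, 9, 13, 15, 16]
Compare 17 vs 24: take 17 from left. Merged: [7, 9, 13, 15, 16, 17]
Compare 21 vs 24: take 21 from left. Merged: [7, 9, 13, 15, 16, 17, 21]
Append remaining from right: [24]. Merged: [7, 9, 13, 15, 16, 17, 21, 24]

Final merged array: [7, 9, 13, 15, 16, 17, 21, 24]
Total comparisons: 7

The merged array is [7, 9, 13, 15, 16, 17, 21, 24], requiring 7 comparisons. The merge step runs in O(n) time where n is the total number of elements.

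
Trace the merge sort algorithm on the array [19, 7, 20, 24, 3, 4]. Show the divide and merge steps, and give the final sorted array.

Merge sort trace:

Split: [19, 7, 20, 24, 3, 4] -> [19, 7, 20] and [24, 3, 4]
  Split: [19, 7, 20] -> [19] and [7, 20]
    Split: [7, 20] -> [7] and [20]
    Merge: [7] + [20] -> [7, 20]
  Merge: [19] + [7, 20] -> [7, 19, 20]
  Split: [24, 3, 4] -> [24] and [3, 4]
    Split: [3, 4] -> [3] and [4]
    Merge: [3] + [4] -> [3, 4]
  Merge: [24] + [3, 4] -> [3, 4, 24]
Merge: [7, 19, 20] + [3, 4, 24] -> [3, 4, 7, 19, 20, 24]

Final sorted array: [3, 4, 7, 19, 20, 24]

The merge sort proceeds by recursively splitting the array and merging sorted halves.
After all merges, the sorted array is [3, 4, 7, 19, 20, 24].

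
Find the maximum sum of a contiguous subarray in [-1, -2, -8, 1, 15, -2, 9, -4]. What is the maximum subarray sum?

Using Kadane's algorithm on [-1, -2, -8, 1, 15, -2, 9, -4]:

Scanning through the array:
Position 1 (value -2): max_ending_here = -2, max_so_far = -1
Position 2 (value -8): max_ending_here = -8, max_so_far = -1
Position 3 (value 1): max_ending_here = 1, max_so_far = 1
Position 4 (value 15): max_ending_here = 16, max_so_far = 16
Position 5 (value -2): max_ending_here = 14, max_so_far = 16
Position 6 (value 9): max_ending_here = 23, max_so_far = 23
Position 7 (value -4): max_ending_here = 19, max_so_far = 23

Maximum subarray: [1, 15, -2, 9]
Maximum sum: 23

The maximum subarray is [1, 15, -2, 9] with sum 23. This subarray runs from index 3 to index 6.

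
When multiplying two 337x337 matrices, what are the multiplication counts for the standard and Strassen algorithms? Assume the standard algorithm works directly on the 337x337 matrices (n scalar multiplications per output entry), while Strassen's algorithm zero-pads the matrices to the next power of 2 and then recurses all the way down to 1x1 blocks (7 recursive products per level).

Matrix multiplication for 337x337 matrices:

Strassen's algorithm requires power-of-2 dimensions. Pad 337x337 to 512x512 (next power of 2).

Standard algorithm: 337^3 = 38272753 multiplications
Strassen's algorithm: 7^(log2(512)) = 7^9 = 40353607 multiplications
Difference: 38272753 - 40353607 = -2080854 (Strassen uses MORE here due to padding overhead — for small or just-over-power-of-2 n, padding can outweigh the per-level savings)

Standard: 38272753 multiplications (337^3). Strassen: 40353607 multiplications (7^9, after padding to 512x512). Strassen reduces 8 recursive multiplications to 7 at each level.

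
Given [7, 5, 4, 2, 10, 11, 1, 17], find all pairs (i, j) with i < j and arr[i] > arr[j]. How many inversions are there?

Finding inversions in [7, 5, 4, 2, 10, 11, 1, 17]:

(0, 1): arr[0]=7 > arr[1]=5
(0, 2): arr[0]=7 > arr[2]=4
(0, 3): arr[0]=7 > arr[3]=2
(0, 6): arr[0]=7 > arr[6]=1
(1, 2): arr[1]=5 > arr[2]=4
(1, 3): arr[1]=5 > arr[3]=2
(1, 6): arr[1]=5 > arr[6]=1
(2, 3): arr[2]=4 > arr[3]=2
(2, 6): arr[2]=4 > arr[6]=1
(3, 6): arr[3]=2 > arr[6]=1
(4, 6): arr[4]=10 > arr[6]=1
(5, 6): arr[5]=11 > arr[6]=1

Total inversions: 12

The array has 12 inversion(s): (0,1), (0,2), (0,3), (0,6), (1,2), (1,3), (1,6), (2,3), (2,6), (3,6), (4,6), (5,6). Each pair (i,j) satisfies i < j and arr[i] > arr[j].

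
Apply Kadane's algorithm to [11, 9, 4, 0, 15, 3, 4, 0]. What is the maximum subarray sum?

Using Kadane's algorithm on [11, 9, 4, 0, 15, 3, 4, 0]:

Scanning through the array:
Position 1 (value 9): max_ending_here = 20, max_so_far = 20
Position 2 (value 4): max_ending_here = 24, max_so_far = 24
Position 3 (value 0): max_ending_here = 24, max_so_far = 24
Position 4 (value 15): max_ending_here = 39, max_so_far = 39
Position 5 (value 3): max_ending_here = 42, max_so_far = 42
Position 6 (value 4): max_ending_here = 46, max_so_far = 46
Position 7 (value 0): max_ending_here = 46, max_so_far = 46

Maximum subarray: [11, 9, 4, 0, 15, 3, 4]
Maximum sum: 46

The maximum subarray is [11, 9, 4, 0, 15, 3, 4] with sum 46. This subarray runs from index 0 to index 6.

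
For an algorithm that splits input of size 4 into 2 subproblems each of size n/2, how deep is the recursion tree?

For divide and conquer with division factor 2:

Problem sizes at each level:
Level 0: 4
Level 1: 2
Level 2: 1

The root is level 0 and the size-1 base case is level 2 (the tree spans levels 0 through 2, i.e. 3 levels counting the root), so the depth is the number of divisions: log_2(4) = 2

The recursion tree depth is log_2(4) = 2. At each level, the problem size is divided by 2, so it takes 2 divisions to reduce to a base case of size 1. The algorithm makes 2 recursive calls at each level.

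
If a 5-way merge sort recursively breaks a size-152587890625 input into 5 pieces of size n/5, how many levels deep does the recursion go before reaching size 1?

For divide and conquer with division factor 5:

Problem sizes at each level:
Level 0: 152587890625
Level 1: 30517578125
Level 2: 6103515625
Level 3: 1220703125
Level 4: 244140625
Level 5: 48828125
Level 6: 9765625
Level 7: 1953125
Level 8: 390625
Level 9: 78125
Level 10: 15625
Level 11: 3125
Level 12: 625
Level 13: 125
Level 14: 25
Level 15: 5
Level 16: 1

The root is level 0 and the size-1 base case is level 16 (the tree spans levels 0 through 16, i.e. 17 levels counting the root), so the depth is the number of divisions: log_5(152587890625) = 16

The recursion tree depth is log_5(152587890625) = 16. At each level, the problem size is divided by 5, so it takes 16 divisions to reduce to a base case of size 1. The algorithm makes 5 recursive calls at each level.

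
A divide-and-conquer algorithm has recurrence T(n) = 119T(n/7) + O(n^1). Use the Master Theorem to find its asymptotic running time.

Master Theorem for T(n) = 119T(n/7) + O(n^1):

a = 119, b = 7, c = 1
log_b(a) = log_7(119) = 2.4560

Case 1: c = 1 < log_7(119) = 2.4560
T(n) = O(n^(log_7 119))

For T(n) = 119T(n/7) + O(n^1): log_7(119) = 2.4560. This is Case 1 of the Master Theorem (c < log_b(a), work dominated by leaves), giving O(n^(log_7 119)).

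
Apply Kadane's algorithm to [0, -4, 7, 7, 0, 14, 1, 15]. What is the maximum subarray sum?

Using Kadane's algorithm on [0, -4, 7, 7, 0, 14, 1, 15]:

Scanning through the array:
Position 1 (value -4): max_ending_here = -4, max_so_far = 0
Position 2 (value 7): max_ending_here = 7, max_so_far = 7
Position 3 (value 7): max_ending_here = 14, max_so_far = 14
Position 4 (value 0): max_ending_here = 14, max_so_far = 14
Position 5 (value 14): max_ending_here = 28, max_so_far = 28
Position 6 (value 1): max_ending_here = 29, max_so_far = 29
Position 7 (value 15): max_ending_here = 44, max_so_far = 44

Maximum subarray: [7, 7, 0, 14, 1, 15]
Maximum sum: 44

The maximum subarray is [7, 7, 0, 14, 1, 15] with sum 44. This subarray runs from index 2 to index 7.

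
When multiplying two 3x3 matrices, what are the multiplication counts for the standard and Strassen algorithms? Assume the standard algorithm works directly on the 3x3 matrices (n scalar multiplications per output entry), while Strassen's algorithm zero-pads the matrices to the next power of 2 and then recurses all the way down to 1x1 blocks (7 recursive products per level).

Matrix multiplication for 3x3 matrices:

Strassen's algorithm requires power-of-2 dimensions. Pad 3x3 to 4x4 (next power of 2).

Standard algorithm: 3^3 = 27 multiplications
Strassen's algorithm: 7^(log2(4)) = 7^2 = 49 multiplications
Difference: 27 - 49 = -22 (Strassen uses MORE here due to padding overhead — for small or just-over-power-of-2 n, padding can outweigh the per-level savings)

Standard: 27 multiplications (3^3). Strassen: 49 multiplications (7^2, after padding to 4x4). Strassen reduces 8 recursive multiplications to 7 at each level.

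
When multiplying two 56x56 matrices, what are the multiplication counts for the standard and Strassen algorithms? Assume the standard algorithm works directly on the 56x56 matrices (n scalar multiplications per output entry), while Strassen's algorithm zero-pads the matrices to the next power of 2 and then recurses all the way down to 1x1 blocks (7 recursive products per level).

Matrix multiplication for 56x56 matrices:

Strassen's algorithm requires power-of-2 dimensions. Pad 56x56 to 64x64 (next power of 2).

Standard algorithm: 56^3 = 175616 multiplications
Strassen's algorithm: 7^(log2(64)) = 7^6 = 117649 multiplications
Savings: 175616 - 117649 = 57967 multiplications

Standard: 175616 multiplications (56^3). Strassen: 117649 multiplications (7^6, after padding to 64x64). Strassen reduces 8 recursive multiplications to 7 at each level.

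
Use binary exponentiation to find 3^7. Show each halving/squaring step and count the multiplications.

Computing 3^7 by squaring (build up from 3^1; each line after the first costs one multiplication):

3^1 = 3
3^2 = (3^1)^2 = 3^2 = 9
3^3 = 3 * 3^2 = 3 * 9 = 27
3^6 = (3^3)^2 = 27^2 = 729
3^7 = 3 * 3^6 = 3 * 729 = 2187

Result: 2187
Multiplications needed: 4 (4 lines after 3^1)

3^7 = 2187. Using exponentiation by squaring, this requires 4 multiplications. The key idea: if the exponent is even, square the half-power; if odd, multiply by the base once.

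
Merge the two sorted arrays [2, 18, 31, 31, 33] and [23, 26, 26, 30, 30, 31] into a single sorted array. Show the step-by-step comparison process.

Merging process:

Compare 2 vs 23: take 2 from left. Merged: [2]
Compare 18 vs 23: take 18 from left. Merged: [2, 18]
Compare 31 vs 23: take 23 from right. Merged: [2, 18, 23]
Compare 31 vs 26: take 26 from right. Merged: [2, 18, 23, 26]
Compare 31 vs 26: take 26 from right. Merged: [2, 18, 23, 26, 26]
Compare 31 vs 30: take 30 from right. Merged: [2, 18, 23, 26, 26, 30]
Compare 31 vs 30: take 30 from right. Merged: [2, 18, 23, 26, 26, 30, 30]
Compare 31 vs 31: take 31 from left. Merged: [2, 18, 23, 26, 26, 30, 30, 31]
Compare 31 vs 31: take 31 from left. Merged: [2, 18, 23, 26, 26, 30, 30, 31, 31]
Compare 33 vs 31: take 31 from right. Merged: [2, 18, 23, 26, 26, 30, 30, 31, 31, 31]
Append remaining from left: [33]. Merged: [2, 18, 23, 26, 26, 30, 30, 31, 31, 31, 33]

Final merged array: [2, 18, 23, 26, 26, 30, 30, 31, 31, 31, 33]
Total comparisons: 10

The merged array is [2, 18, 23, 26, 26, 30, 30, 31, 31, 31, 33], requiring 10 comparisons. The merge step runs in O(n) time where n is the total number of elements.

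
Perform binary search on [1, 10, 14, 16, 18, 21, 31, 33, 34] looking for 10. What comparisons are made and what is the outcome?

Binary search for 10 in [1, 10, 14, 16, 18, 21, 31, 33, 34]:

lo=0, hi=8, mid=4, arr[mid]=18 -> 18 > 10, search left half
lo=0, hi=3, mid=1, arr[mid]=10 -> Found target at index 1!

Binary search finds 10 at index 1 after 2 comparisons. The search repeatedly halves the search space by comparing with the middle element.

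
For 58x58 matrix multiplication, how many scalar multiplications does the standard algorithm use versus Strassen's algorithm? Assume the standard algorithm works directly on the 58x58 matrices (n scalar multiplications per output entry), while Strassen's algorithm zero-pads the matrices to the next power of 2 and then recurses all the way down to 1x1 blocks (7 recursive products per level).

Matrix multiplication for 58x58 matrices:

Strassen's algorithm requires power-of-2 dimensions. Pad 58x58 to 64x64 (next power of 2).

Standard algorithm: 58^3 = 195112 multiplications
Strassen's algorithm: 7^(log2(64)) = 7^6 = 117649 multiplications
Savings: 195112 - 117649 = 77463 multiplications

Standard: 195112 multiplications (58^3). Strassen: 117649 multiplications (7^6, after padding to 64x64). Strassen reduces 8 recursive multiplications to 7 at each level.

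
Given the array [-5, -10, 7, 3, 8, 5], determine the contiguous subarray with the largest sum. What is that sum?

Using Kadane's algorithm on [-5, -10, 7, 3, 8, 5]:

Scanning through the array:
Position 1 (value -10): max_ending_here = -10, max_so_far = -5
Position 2 (value 7): max_ending_here = 7, max_so_far = 7
Position 3 (value 3): max_ending_here = 10, max_so_far = 10
Position 4 (value 8): max_ending_here = 18, max_so_far = 18
Position 5 (value 5): max_ending_here = 23, max_so_far = 23

Maximum subarray: [7, 3, 8, 5]
Maximum sum: 23

The maximum subarray is [7, 3, 8, 5] with sum 23. This subarray runs from index 2 to index 5.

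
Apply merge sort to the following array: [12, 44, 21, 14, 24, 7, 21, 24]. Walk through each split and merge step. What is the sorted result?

Merge sort trace:

Split: [12, 44, 21, 14, 24, 7, 21, 24] -> [12, 44, 21, 14] and [24, 7, 21, 24]
  Split: [12, 44, 21, 14] -> [12, 44] and [21, 14]
    Split: [12, 44] -> [12] and [44]
    Merge: [12] + [44] -> [12, 44]
    Split: [21, 14] -> [21] and [14]
    Merge: [21] + [14] -> [14, 21]
  Merge: [12, 44] + [14, 21] -> [12, 14, 21, 44]
  Split: [24, 7, 21, 24] -> [24, 7] and [21, 24]
    Split: [24, 7] -> [24] and [7]
    Merge: [24] + [7] -> [7, 24]
    Split: [21, 24] -> [21] and [24]
    Merge: [21] + [24] -> [21, 24]
  Merge: [7, 24] + [21, 24] -> [7, 21, 24, 24]
Merge: [12, 14, 21, 44] + [7, 21, 24, 24] -> [7, 12, 14, 21, 21, 24, 24, 44]

Final sorted array: [7, 12, 14, 21, 21, 24, 24, 44]

The merge sort proceeds by recursively splitting the array and merging sorted halves.
After all merges, the sorted array is [7, 12, 14, 21, 21, 24, 24, 44].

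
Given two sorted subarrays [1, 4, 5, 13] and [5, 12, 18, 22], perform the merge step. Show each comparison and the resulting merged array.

Merging process:

Compare 1 vs 5: take 1 from left. Merged: [1]
Compare 4 vs 5: take 4 from left. Merged: [1, 4]
Compare 5 vs 5: take 5 from left. Merged: [1, 4, 5]
Compare 13 vs 5: take 5 from right. Merged: [1, 4, 5, 5]
Compare 13 vs 12: take 12 from right. Merged: [1, 4, 5, 5, 12]
Compare 13 vs 18: take 13 from left. Merged: [1, 4, 5, 5, 12, 13]
Append remaining from right: [18, 22]. Merged: [1, 4, 5, 5, 12, 13, 18, 22]

Final merged array: [1, 4, 5, 5, 12, 13, 18, 22]
Total comparisons: 6

The merged array is [1, 4, 5, 5, 12, 13, 18, 22], requiring 6 comparisons. The merge step runs in O(n) time where n is the total number of elements.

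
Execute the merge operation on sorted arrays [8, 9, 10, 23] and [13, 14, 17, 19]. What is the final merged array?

Merging process:

Compare 8 vs 13: take 8 from left. Merged: [8]
Compare 9 vs 13: take 9 from left. Merged: [8, 9]
Compare 10 vs 13: take 10 from left. Merged: [8, 9, 10]
Compare 23 vs 13: take 13 from right. Merged: [8, 9, 10, 13]
Compare 23 vs 14: take 14 from right. Merged: [8, 9, 10, 13, 14]
Compare 23 vs 17: take 17 from right. Merged: [8, 9, 10, 13, 14, 17]
Compare 23 vs 19: take 19 from right. Merged: [8, 9, 10, 13, 14, 17, 19]
Append remaining from left: [23]. Merged: [8, 9, 10, 13, 14, 17, 19, 23]

Final merged array: [8, 9, 10, 13, 14, 17, 19, 23]
Total comparisons: 7

The merged array is [8, 9, 10, 13, 14, 17, 19, 23], requiring 7 comparisons. The merge step runs in O(n) time where n is the total number of elements.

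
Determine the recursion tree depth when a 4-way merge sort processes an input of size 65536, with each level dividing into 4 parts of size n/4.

For divide and conquer with division factor 4:

Problem sizes at each level:
Level 0: 65536
Level 1: 16384
Level 2: 4096
Level 3: 1024
Level 4: 256
Level 5: 64
Level 6: 16
Level 7: 4
Level 8: 1

The root is level 0 and the size-1 base case is level 8 (the tree spans levels 0 through 8, i.e. 9 levels counting the root), so the depth is the number of divisions: log_4(65536) = 8

The recursion tree depth is log_4(65536) = 8. At each level, the problem size is divided by 4, so it takes 8 divisions to reduce to a base case of size 1. The algorithm makes 4 recursive calls at each level.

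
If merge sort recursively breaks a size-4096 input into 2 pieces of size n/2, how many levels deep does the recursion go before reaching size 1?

For divide and conquer with division factor 2:

Problem sizes at each level:
Level 0: 4096
Level 1: 2048
Level 2: 1024
Level 3: 512
Level 4: 256
Level 5: 128
Level 6: 64
Level 7: 32
Level 8: 16
Level 9: 8
Level 10: 4
Level 11: 2
Level 12: 1

The root is level 0 and the size-1 base case is level 12 (the tree spans levels 0 through 12, i.e. 13 levels counting the root), so the depth is the number of divisions: log_2(4096) = 12

The recursion tree depth is log_2(4096) = 12. At each level, the problem size is divided by 2, so it takes 12 divisions to reduce to a base case of size 1. The algorithm makes 2 recursive calls at each level.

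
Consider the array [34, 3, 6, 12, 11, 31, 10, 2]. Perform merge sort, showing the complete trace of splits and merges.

Merge sort trace:

Split: [34, 3, 6, 12, 11, 31, 10, 2] -> [34, 3, 6, 12] and [11, 31, 10, 2]
  Split: [34, 3, 6, 12] -> [34, 3] and [6, 12]
    Split: [34, 3] -> [34] and [3]
    Merge: [34] + [3] -> [3, 34]
    Split: [6, 12] -> [6] and [12]
    Merge: [6] + [12] -> [6, 12]
  Merge: [3, 34] + [6, 12] -> [3, 6, 12, 34]
  Split: [11, 31, 10, 2] -> [11, 31] and [10, 2]
    Split: [11, 31] -> [11] and [31]
    Merge: [11] + [31] -> [11, 31]
    Split: [10, 2] -> [10] and [2]
    Merge: [10] + [2] -> [2, 10]
  Merge: [11, 31] + [2, 10] -> [2, 10, 11, 31]
Merge: [3, 6, 12, 34] + [2, 10, 11, 31] -> [2, 3, 6, 10, 11, 12, 31, 34]

Final sorted array: [2, 3, 6, 10, 11, 12, 31, 34]

The merge sort proceeds by recursively splitting the array and merging sorted halves.
After all merges, the sorted array is [2, 3, 6, 10, 11, 12, 31, 34].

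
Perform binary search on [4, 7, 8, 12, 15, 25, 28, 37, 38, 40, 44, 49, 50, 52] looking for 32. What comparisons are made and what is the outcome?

Binary search for 32 in [4, 7, 8, 12, 15, 25, 28, 37, 38, 40, 44, 49, 50, 52]:

lo=0, hi=13, mid=6, arr[mid]=28 -> 28 < 32, search right half
lo=7, hi=13, mid=10, arr[mid]=44 -> 44 > 32, search left half
lo=7, hi=9, mid=8, arr[mid]=38 -> 38 > 32, search left half
lo=7, hi=7, mid=7, arr[mid]=37 -> 37 > 32, search left half
lo=7 > hi=6, target 32 not found

Binary search determines that 32 is not in the array after 4 comparisons. The search space was exhausted without finding the target.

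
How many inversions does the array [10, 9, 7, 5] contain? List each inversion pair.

Finding inversions in [10, 9, 7, 5]:

(0, 1): arr[0]=10 > arr[1]=9
(0, 2): arr[0]=10 > arr[2]=7
(0, 3): arr[0]=10 > arr[3]=5
(1, 2): arr[1]=9 > arr[2]=7
(1, 3): arr[1]=9 > arr[3]=5
(2, 3): arr[2]=7 > arr[3]=5

Total inversions: 6

The array has 6 inversion(s): (0,1), (0,2), (0,3), (1,2), (1,3), (2,3). Each pair (i,j) satisfies i < j and arr[i] > arr[j].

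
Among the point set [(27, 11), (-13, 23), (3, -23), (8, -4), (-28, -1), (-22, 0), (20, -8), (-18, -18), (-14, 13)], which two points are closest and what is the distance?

Computing all pairwise distances among 9 points:

d((27, 11), (-13, 23)) = 41.7612
d((27, 11), (3, -23)) = 41.6173
d((27, 11), (8, -4)) = 24.2074
d((27, 11), (-28, -1)) = 56.2939
d((27, 11), (-22, 0)) = 50.2195
d((27, 11), (20, -8)) = 20.2485
d((27, 11), (-18, -18)) = 53.535
d((27, 11), (-14, 13)) = 41.0488
d((-13, 23), (3, -23)) = 48.7032
d((-13, 23), (8, -4)) = 34.2053
d((-13, 23), (-28, -1)) = 28.3019
d((-13, 23), (-22, 0)) = 24.6982
d((-13, 23), (20, -8)) = 45.2769
d((-13, 23), (-18, -18)) = 41.3038
d((-13, 23), (-14, 13)) = 10.0499
d((3, -23), (8, -4)) = 19.6469
d((3, -23), (-28, -1)) = 38.0132
d((3, -23), (-22, 0)) = 33.9706
d((3, -23), (20, -8)) = 22.6716
d((3, -23), (-18, -18)) = 21.587
d((3, -23), (-14, 13)) = 39.8121
d((8, -4), (-28, -1)) = 36.1248
d((8, -4), (-22, 0)) = 30.2655
d((8, -4), (20, -8)) = 12.6491
d((8, -4), (-18, -18)) = 29.5296
d((8, -4), (-14, 13)) = 27.8029
d((-28, -1), (-22, 0)) = 6.0828 <-- minimum
d((-28, -1), (20, -8)) = 48.5077
d((-28, -1), (-18, -18)) = 19.7231
d((-28, -1), (-14, 13)) = 19.799
d((-22, 0), (20, -8)) = 42.7551
d((-22, 0), (-18, -18)) = 18.4391
d((-22, 0), (-14, 13)) = 15.2643
d((20, -8), (-18, -18)) = 39.2938
d((20, -8), (-14, 13)) = 39.9625
d((-18, -18), (-14, 13)) = 31.257

Closest pair: (-28, -1) and (-22, 0) with distance 6.0828

The closest pair is (-28, -1) and (-22, 0) with Euclidean distance 6.0828. For 9 points, brute-force pairwise comparison is shown above. For large n, the divide-and-conquer algorithm (sort by x, recurse on halves, check the dividing strip) achieves O(n log n).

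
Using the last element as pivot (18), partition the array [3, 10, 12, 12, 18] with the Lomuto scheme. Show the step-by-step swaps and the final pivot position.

Lomuto partition with pivot = 18:

Initial array: [3, 10, 12, 12, 18]

arr[0]=3 <= 18: swap with position 0, array becomes [3, 10, 12, 12, 18]
arr[1]=10 <= 18: swap with position 1, array becomes [3, 10, 12, 12, 18]
arr[2]=12 <= 18: swap with position 2, array becomes [3, 10, 12, 12, 18]
arr[3]=12 <= 18: swap with position 3, array becomes [3, 10, 12, 12, 18]

Place pivot at position 4: [3, 10, 12, 12, 18]
Pivot position: 4

After partitioning with pivot 18, the array becomes [3, 10, 12, 12, 18]. The pivot is placed at index 4. All elements to the left of the pivot are <= 18, and all elements to the right are > 18.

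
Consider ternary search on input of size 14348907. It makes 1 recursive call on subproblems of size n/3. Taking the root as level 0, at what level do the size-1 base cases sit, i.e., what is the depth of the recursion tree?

For divide and conquer with division factor 3:

Problem sizes at each level:
Level 0: 14348907
Level 1: 4782969
Level 2: 1594323
Level 3: 531441
Level 4: 177147
Level 5: 59049
Level 6: 19683
Level 7: 6561
Level 8: 2187
Level 9: 729
Level 10: 243
Level 11: 81
Level 12: 27
Level 13: 9
Level 14: 3
Level 15: 1

The root is level 0 and the size-1 base case is level 15 (the tree spans levels 0 through 15, i.e. 16 levels counting the root), so the depth is the number of divisions: log_3(14348907) = 15

The recursion tree depth is log_3(14348907) = 15. At each level, the problem size is divided by 3, so it takes 15 divisions to reduce to a base case of size 1. The algorithm makes 1 recursive call at each level.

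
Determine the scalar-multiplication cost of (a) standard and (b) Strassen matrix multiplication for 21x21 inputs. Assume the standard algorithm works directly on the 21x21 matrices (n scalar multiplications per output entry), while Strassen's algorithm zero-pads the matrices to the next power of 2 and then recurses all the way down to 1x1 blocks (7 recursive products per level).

Matrix multiplication for 21x21 matrices:

Strassen's algorithm requires power-of-2 dimensions. Pad 21x21 to 32x32 (next power of 2).

Standard algorithm: 21^3 = 9261 multiplications
Strassen's algorithm: 7^(log2(32)) = 7^5 = 16807 multiplications
Difference: 9261 - 16807 = -7546 (Strassen uses MORE here due to padding overhead — for small or just-over-power-of-2 n, padding can outweigh the per-level savings)

Standard: 9261 multiplications (21^3). Strassen: 16807 multiplications (7^5, after padding to 32x32). Strassen reduces 8 recursive multiplications to 7 at each level.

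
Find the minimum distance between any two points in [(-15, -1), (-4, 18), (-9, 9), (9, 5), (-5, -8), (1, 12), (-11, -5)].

Computing all pairwise distances among 7 points:

d((-15, -1), (-4, 18)) = 21.9545
d((-15, -1), (-9, 9)) = 11.6619
d((-15, -1), (9, 5)) = 24.7386
d((-15, -1), (-5, -8)) = 12.2066
d((-15, -1), (1, 12)) = 20.6155
d((-15, -1), (-11, -5)) = 5.6569 <-- minimum
d((-4, 18), (-9, 9)) = 10.2956
d((-4, 18), (9, 5)) = 18.3848
d((-4, 18), (-5, -8)) = 26.0192
d((-4, 18), (1, 12)) = 7.8102
d((-4, 18), (-11, -5)) = 24.0416
d((-9, 9), (9, 5)) = 18.4391
d((-9, 9), (-5, -8)) = 17.4642
d((-9, 9), (1, 12)) = 10.4403
d((-9, 9), (-11, -5)) = 14.1421
d((9, 5), (-5, -8)) = 19.105
d((9, 5), (1, 12)) = 10.6301
d((9, 5), (-11, -5)) = 22.3607
d((-5, -8), (1, 12)) = 20.8806
d((-5, -8), (-11, -5)) = 6.7082
d((1, 12), (-11, -5)) = 20.8087

Closest pair: (-15, -1) and (-11, -5) with distance 5.6569

The closest pair is (-15, -1) and (-11, -5) with Euclidean distance 5.6569. For 7 points, brute-force pairwise comparison is shown above. For large n, the divide-and-conquer algorithm (sort by x, recurse on halves, check the dividing strip) achieves O(n log n).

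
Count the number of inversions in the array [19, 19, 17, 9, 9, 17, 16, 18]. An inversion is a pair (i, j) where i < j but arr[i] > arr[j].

Finding inversions in [19, 19, 17, 9, 9, 17, 16, 18]:

(0, 2): arr[0]=19 > arr[2]=17
(0, 3): arr[0]=19 > arr[3]=9
(0, 4): arr[0]=19 > arr[4]=9
(0, 5): arr[0]=19 > arr[5]=17
(0, 6): arr[0]=19 > arr[6]=16
(0, 7): arr[0]=19 > arr[7]=18
(1, 2): arr[1]=19 > arr[2]=17
(1, 3): arr[1]=19 > arr[3]=9
(1, 4): arr[1]=19 > arr[4]=9
(1, 5): arr[1]=19 > arr[5]=17
(1, 6): arr[1]=19 > arr[6]=16
(1, 7): arr[1]=19 > arr[7]=18
(2, 3): arr[2]=17 > arr[3]=9
(2, 4): arr[2]=17 > arr[4]=9
(2, 6): arr[2]=17 > arr[6]=16
(5, 6): arr[5]=17 > arr[6]=16

Total inversions: 16

The array has 16 inversion(s): (0,2), (0,3), (0,4), (0,5), (0,6), (0,7), (1,2), (1,3), (1,4), (1,5), (1,6), (1,7), (2,3), (2,4), (2,6), (5,6). Each pair (i,j) satisfies i < j and arr[i] > arr[j].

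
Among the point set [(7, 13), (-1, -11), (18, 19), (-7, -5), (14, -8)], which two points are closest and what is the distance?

Computing all pairwise distances among 5 points:

d((7, 13), (-1, -11)) = 25.2982
d((7, 13), (18, 19)) = 12.53
d((7, 13), (-7, -5)) = 22.8035
d((7, 13), (14, -8)) = 22.1359
d((-1, -11), (18, 19)) = 35.5106
d((-1, -11), (-7, -5)) = 8.4853 <-- minimum
d((-1, -11), (14, -8)) = 15.2971
d((18, 19), (-7, -5)) = 34.6554
d((18, 19), (14, -8)) = 27.2947
d((-7, -5), (14, -8)) = 21.2132

Closest pair: (-1, -11) and (-7, -5) with distance 8.4853

The closest pair is (-1, -11) and (-7, -5) with Euclidean distance 8.4853. For 5 points, brute-force pairwise comparison is shown above. For large n, the divide-and-conquer algorithm (sort by x, recurse on halves, check the dividing strip) achieves O(n log n).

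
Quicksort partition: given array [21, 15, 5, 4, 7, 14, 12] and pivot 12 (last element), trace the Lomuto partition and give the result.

Lomuto partition with pivot = 12:

Initial array: [21, 15, 5, 4, 7, 14, 12]

arr[0]=21 > 12: no swap
arr[1]=15 > 12: no swap
arr[2]=5 <= 12: swap with position 0, array becomes [5, 15, 21, 4, 7, 14, 12]
arr[3]=4 <= 12: swap with position 1, array becomes [5, 4, 21, 15, 7, 14, 12]
arr[4]=7 <= 12: swap with position 2, array becomes [5, 4, 7, 15, 21, 14, 12]
arr[5]=14 > 12: no swap

Place pivot at position 3: [5, 4, 7, 12, 21, 14, 15]
Pivot position: 3

After partitioning with pivot 12, the array becomes [5, 4, 7, 12, 21, 14, 15]. The pivot is placed at index 3. All elements to the left of the pivot are <= 12, and all elements to the right are > 12.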